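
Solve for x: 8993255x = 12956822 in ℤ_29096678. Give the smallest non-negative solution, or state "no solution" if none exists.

First find gcd(8993255, 29096678):
29096678 = 3×8993255 + 2116913
8993255 = 4×2116913 + 525603
2116913 = 4×525603 + 14501
525603 = 36×14501 + 3567
14501 = 4×3567 + 233
3567 = 15×233 + 72
233 = 3×72 + 17
72 = 4×17 + 4
17 = 4×4 + 1
4 = 4×1 + 0
gcd = 1, so a unique solution mod 29096678 exists.
Back-substitute for the Bézout coefficients:
1 = 17 − 4·4
1 = −4·72 + 17·17
1 = 17·233 − 55·72
1 = −55·3567 + 842·233
1 = 842·14501 − 3423·3567
1 = −3423·525603 + 124070·14501
1 = 124070·2116913 − 499703·525603
1 = −499703·8993255 + 2122882·2116913
1 = 2122882·29096678 − 6868349·8993255
So 8993255·(-6868349) ≡ 1 (mod 29096678), giving 8993255⁻¹ ≡ 22228329.
x ≡ 8993255⁻¹·12956822 ≡ 22228329·12956822 ≡ 10559376 (mod 29096678).

10559376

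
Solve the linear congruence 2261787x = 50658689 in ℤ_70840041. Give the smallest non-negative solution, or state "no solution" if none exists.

gcd(2261787, 70840041):
70840041 = 31×2261787 + 724644
2261787 = 3×724644 + 87855
724644 = 8×87855 + 21804
87855 = 4×21804 + 639
21804 = 34×639 + 78
639 = 8×78 + 15
78 = 5×15 + 3
15 = 5×3 + 0
gcd = 3, but 3 ∤ 50658689, so the congruence has no solution.

no solution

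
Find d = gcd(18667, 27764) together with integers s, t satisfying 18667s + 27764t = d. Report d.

Apply Euclid's algorithm to 27764 and 18667:
27764 = 1·18667 + 9097
18667 = 2·9097 + 473
9097 = 19·473 + 110
473 = 4·110 + 33
110 = 3·33 + 11
33 = 3·11 + 0
gcd(18667, 27764) = 11.
Express as a combination:
11 = 110 − 3·33
11 = −3·473 + 13·110
11 = 13·9097 − 250·473
11 = −250·18667 + 513·9097
11 = 513·27764 − 763·18667
So 11 = (513)·27764 + (-763)·18667.

11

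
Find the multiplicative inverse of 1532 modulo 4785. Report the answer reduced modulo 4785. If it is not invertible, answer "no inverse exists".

Extended Euclidean algorithm:
4785 = 3*1532 + 189
1532 = 8*189 + 20
189 = 9*20 + 9
20 = 2*9 + 2
9 = 4*2 + 1
2 = 2*1 + 0
gcd = 1, so the inverse exists. Back-substitute:
1 = 9 − 4·2
1 = −4·20 + 9·9
1 = 9·189 − 85·20
1 = −85·1532 + 689·189
1 = 689·4785 − 2152·1532
So 1532·(-2152) ≡ 1 (mod 4785), and -2152 ≡ 2633 (mod 4785).

2633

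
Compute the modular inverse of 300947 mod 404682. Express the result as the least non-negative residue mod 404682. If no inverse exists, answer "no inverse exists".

Run Euclid on (404682, 300947):
404682 = 1*300947 + 103735
300947 = 2*103735 + 93477
103735 = 1*93477 + 10258
93477 = 9*10258 + 1155
10258 = 8*1155 + 1018
1155 = 1*1018 + 137
1018 = 7*137 + 59
137 = 2*59 + 19
59 = 3*19 + 2
19 = 9*2 + 1
2 = 2*1 + 0
The gcd is 1. Working backward:
1 = 19 − 9·2
1 = −9·59 + 28·19
1 = 28·137 − 65·59
1 = −65·1018 + 483·137
1 = 483·1155 − 548·1018
1 = −548·10258 + 4867·1155
1 = 4867·93477 − 44351·10258
1 = −44351·103735 + 49218·93477
1 = 49218·300947 − 142787·103735
1 = −142787·404682 + 192005·300947
So 300947·192005 ≡ 1 (mod 404682).

192005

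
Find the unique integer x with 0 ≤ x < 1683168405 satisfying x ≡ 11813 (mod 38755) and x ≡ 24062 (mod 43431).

925364948

Write x = 11813 + 38755·k. Then 38755·k ≡ 24062 − 11813 ≡ 12249 (mod 43431).
Need 38755⁻¹ mod 43431. Extended Euclid on (43431, 38755):
43431 = 1×38755 + 4676
38755 = 8×4676 + 1347
4676 = 3×1347 + 635
1347 = 2×635 + 77
635 = 8×77 + 19
77 = 4×19 + 1
19 = 19×1 + 0
Back-substitute:
1 = 77 − 4·19
1 = −4·635 + 33·77
1 = 33·1347 − 70·635
1 = −70·4676 + 243·1347
1 = 243·38755 − 2014·4676
1 = −2014·43431 + 2257·38755
38755⁻¹ ≡ 2257 (mod 43431), so k ≡ 2257·12249 ≡ 23877 (mod 43431).
x = 11813 + 38755·23877 = 925364948.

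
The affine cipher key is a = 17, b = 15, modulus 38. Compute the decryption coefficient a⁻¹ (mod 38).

gcd(38, 17) by repeated division:
38 = 2*17 + 4
17 = 4*4 + 1
4 = 4*1 + 0
Since gcd(17, 38) = 1, back-substitute to write 1 as a combination:
1 = 17 − 4·4
1 = −4·38 + 9·17
So 17·9 ≡ 1 (mod 38).

9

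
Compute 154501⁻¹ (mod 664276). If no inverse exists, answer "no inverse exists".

584529

gcd(664276, 154501) by repeated division:
664276 = 4·154501 + 46272
154501 = 3·46272 + 15685
46272 = 2·15685 + 14902
15685 = 1·14902 + 783
14902 = 19·783 + 25
783 = 31·25 + 8
25 = 3·8 + 1
8 = 8·1 + 0
The gcd is 1. Working backward:
1 = 25 − 3·8
1 = −3·783 + 94·25
1 = 94·14902 − 1789·783
1 = −1789·15685 + 1883·14902
1 = 1883·46272 − 5555·15685
1 = −5555·154501 + 18548·46272
1 = 18548·664276 − 79747·154501
Hence 154501⁻¹ ≡ -79747 ≡ 584529 (mod 664276).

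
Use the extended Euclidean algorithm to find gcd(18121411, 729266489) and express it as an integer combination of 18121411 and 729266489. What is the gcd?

Repeated division:
729266489 = 40×18121411 + 4410049
18121411 = 4×4410049 + 481215
4410049 = 9×481215 + 79114
481215 = 6×79114 + 6531
79114 = 12×6531 + 742
6531 = 8×742 + 595
742 = 1×595 + 147
595 = 4×147 + 7
147 = 21×7 + 0
gcd(18121411, 729266489) = 7.
Express as a combination:
7 = 595 − 4·147
7 = −4·742 + 5·595
7 = 5·6531 − 44·742
7 = −44·79114 + 533·6531
7 = 533·481215 − 3242·79114
7 = −3242·4410049 + 29711·481215
7 = 29711·18121411 − 122086·4410049
7 = −122086·729266489 + 4913151·18121411
So 7 = (-122086)·729266489 + (4913151)·18121411.

7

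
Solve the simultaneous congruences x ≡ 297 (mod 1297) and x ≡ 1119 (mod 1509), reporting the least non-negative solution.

1786266

Write x = 297 + 1297·k. Then 1297·k ≡ 1119 − 297 ≡ 822 (mod 1509).
Need 1297⁻¹ mod 1509. Extended Euclid on (1509, 1297):
1509 = 1*1297 + 212
1297 = 6*212 + 25
212 = 8*25 + 12
25 = 2*12 + 1
12 = 12*1 + 0
Back-substitute:
1 = 25 − 2·12
1 = −2·212 + 17·25
1 = 17·1297 − 104·212
1 = −104·1509 + 121·1297
1297⁻¹ ≡ 121 (mod 1509), so k ≡ 121·822 ≡ 1377 (mod 1509).
x = 297 + 1297·1377 = 1786266.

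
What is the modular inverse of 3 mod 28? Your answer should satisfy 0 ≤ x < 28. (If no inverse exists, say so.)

19

Extended Euclidean algorithm:
28 = 9·3 + 1
3 = 3·1 + 0
Since gcd(3, 28) = 1, back-substitute to write 1 as a combination:
1 = 28 − 9·3
So 3·(-9) ≡ 1 (mod 28), and -9 ≡ 19 (mod 28).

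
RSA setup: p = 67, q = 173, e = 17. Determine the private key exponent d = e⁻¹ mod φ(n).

8681

φ(n) = (p−1)(q−1) = 66·172 = 11352.
Need d with 17·d ≡ 1 (mod 11352). Apply the extended Euclidean algorithm:
11352 = 667·17 + 13
17 = 1·13 + 4
13 = 3·4 + 1
4 = 4·1 + 0
Back-substitute:
1 = 13 − 3·4
1 = −3·17 + 4·13
1 = 4·11352 − 2671·17
So 17·(-2671) ≡ 1 (mod 11352), hence d ≡ -2671 ≡ 8681 (mod 11352).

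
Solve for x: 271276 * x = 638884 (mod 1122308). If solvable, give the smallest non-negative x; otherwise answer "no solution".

First find gcd(271276, 1122308):
1122308 = 4·271276 + 37204
271276 = 7·37204 + 10848
37204 = 3·10848 + 4660
10848 = 2·4660 + 1528
4660 = 3·1528 + 76
1528 = 20·76 + 8
76 = 9·8 + 4
8 = 2·4 + 0
gcd = 4 and 4 | 638884, so solutions exist. Divide through by 4: 67819x ≡ 159721 (mod 280577).
Now find 67819⁻¹ mod 280577:
280577 = 4·67819 + 9301
67819 = 7·9301 + 2712
9301 = 3·2712 + 1165
2712 = 2·1165 + 382
1165 = 3·382 + 19
382 = 20·19 + 2
19 = 9·2 + 1
2 = 2·1 + 0
Back-substitute:
1 = 19 − 9·2
1 = −9·382 + 181·19
1 = 181·1165 − 552·382
1 = −552·2712 + 1285·1165
1 = 1285·9301 − 4407·2712
1 = −4407·67819 + 32134·9301
1 = 32134·280577 − 132943·67819
So 67819·(-132943) ≡ 1 (mod 280577), i.e. 67819⁻¹ ≡ 147634.
Then x ≡ 147634·159721 ≡ 278457 (mod 280577); the smallest non-negative solution is x = 278457.

278457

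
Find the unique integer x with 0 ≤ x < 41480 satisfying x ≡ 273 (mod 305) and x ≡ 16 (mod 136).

26808

Write x = 273 + 305·k. Then 305·k ≡ 16 − 273 ≡ 15 (mod 136).
Need 305⁻¹ mod 136. Extended Euclid on (136, 33):
136 = 4×33 + 4
33 = 8×4 + 1
4 = 4×1 + 0
Back-substitute:
1 = 33 − 8·4
1 = −8·136 + 33·33
305⁻¹ ≡ 33 (mod 136), so k ≡ 33·15 ≡ 87 (mod 136).
x = 273 + 305·87 = 26808.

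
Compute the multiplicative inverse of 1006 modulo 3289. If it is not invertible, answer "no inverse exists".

gcd(3289, 1006) by repeated division:
3289 = 3·1006 + 271
1006 = 3·271 + 193
271 = 1·193 + 78
193 = 2·78 + 37
78 = 2·37 + 4
37 = 9·4 + 1
4 = 4·1 + 0
Since gcd(1006, 3289) = 1, back-substitute to write 1 as a combination:
1 = 37 − 9·4
1 = −9·78 + 19·37
1 = 19·193 − 47·78
1 = −47·271 + 66·193
1 = 66·1006 − 245·271
1 = −245·3289 + 801·1006
So 1006·801 ≡ 1 (mod 3289).

801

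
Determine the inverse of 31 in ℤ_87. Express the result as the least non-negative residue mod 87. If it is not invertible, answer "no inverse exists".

73

gcd(87, 31) by repeated division:
87 = 2*31 + 25
31 = 1*25 + 6
25 = 4*6 + 1
6 = 6*1 + 0
gcd = 1, so the inverse exists. Back-substitute:
1 = 25 − 4·6
1 = −4·31 + 5·25
1 = 5·87 − 14·31
So 31·(-14) ≡ 1 (mod 87), and -14 ≡ 73 (mod 87).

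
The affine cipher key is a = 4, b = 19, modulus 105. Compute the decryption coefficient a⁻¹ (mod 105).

gcd(105, 4) by repeated division:
105 = 26×4 + 1
4 = 4×1 + 0
gcd = 1, so the inverse exists. Back-substitute:
1 = 105 − 26·4
So 4·(-26) ≡ 1 (mod 105), and -26 ≡ 79 (mod 105).

79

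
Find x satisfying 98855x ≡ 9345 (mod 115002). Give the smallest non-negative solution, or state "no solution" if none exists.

First find gcd(98855, 115002):
115002 = 1·98855 + 16147
98855 = 6·16147 + 1973
16147 = 8·1973 + 363
1973 = 5·363 + 158
363 = 2·158 + 47
158 = 3·47 + 17
47 = 2·17 + 13
17 = 1·13 + 4
13 = 3·4 + 1
4 = 4·1 + 0
gcd = 1, so a unique solution mod 115002 exists.
Back-substitute for the Bézout coefficients:
1 = 13 − 3·4
1 = −3·17 + 4·13
1 = 4·47 − 11·17
1 = −11·158 + 37·47
1 = 37·363 − 85·158
1 = −85·1973 + 462·363
1 = 462·16147 − 3781·1973
1 = −3781·98855 + 23148·16147
1 = 23148·115002 − 26929·98855
So 98855·(-26929) ≡ 1 (mod 115002), giving 98855⁻¹ ≡ 88073.
x ≡ 98855⁻¹·9345 ≡ 88073·9345 ≡ 87873 (mod 115002).

87873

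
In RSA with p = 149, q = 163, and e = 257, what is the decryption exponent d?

φ(n) = (p−1)(q−1) = 148·162 = 23976.
Need d with 257·d ≡ 1 (mod 23976). Apply the extended Euclidean algorithm:
23976 = 93×257 + 75
257 = 3×75 + 32
75 = 2×32 + 11
32 = 2×11 + 10
11 = 1×10 + 1
10 = 10×1 + 0
Back-substitute:
1 = 11 − 10
1 = −32 + 3·11
1 = 3·75 − 7·32
1 = −7·257 + 24·75
1 = 24·23976 − 2239·257
So 257·(-2239) ≡ 1 (mod 23976), hence d ≡ -2239 ≡ 21737 (mod 23976).

21737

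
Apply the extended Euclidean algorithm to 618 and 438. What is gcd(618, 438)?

6

Repeated division:
618 = 1·438 + 180
438 = 2·180 + 78
180 = 2·78 + 24
78 = 3·24 + 6
24 = 4·6 + 0
gcd(618, 438) = 6.
Back-substituting:
6 = 78 − 3·24
6 = −3·180 + 7·78
6 = 7·438 − 17·180
6 = −17·618 + 24·438
So 6 = (-17)·618 + (24)·438.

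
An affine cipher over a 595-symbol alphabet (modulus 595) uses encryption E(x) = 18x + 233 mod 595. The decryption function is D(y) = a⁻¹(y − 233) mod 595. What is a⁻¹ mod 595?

562

gcd(595, 18) by repeated division:
595 = 33*18 + 1
18 = 18*1 + 0
The gcd is 1. Working backward:
1 = 595 − 33·18
Hence 18⁻¹ ≡ -33 ≡ 562 (mod 595).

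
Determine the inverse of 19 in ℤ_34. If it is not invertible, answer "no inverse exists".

Run Euclid on (34, 19):
34 = 1*19 + 15
19 = 1*15 + 4
15 = 3*4 + 3
4 = 1*3 + 1
3 = 3*1 + 0
gcd = 1, so the inverse exists. Back-substitute:
1 = 4 − 3
1 = −15 + 4·4
1 = 4·19 − 5·15
1 = −5·34 + 9·19
So 19·9 ≡ 1 (mod 34).

9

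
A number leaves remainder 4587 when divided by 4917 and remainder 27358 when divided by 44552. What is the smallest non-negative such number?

Write x = 4587 + 4917·k. Then 4917·k ≡ 27358 − 4587 ≡ 22771 (mod 44552).
Need 4917⁻¹ mod 44552. Extended Euclid on (44552, 4917):
44552 = 9·4917 + 299
4917 = 16·299 + 133
299 = 2·133 + 33
133 = 4·33 + 1
33 = 33·1 + 0
Back-substitute:
1 = 133 − 4·33
1 = −4·299 + 9·133
1 = 9·4917 − 148·299
1 = −148·44552 + 1341·4917
4917⁻¹ ≡ 1341 (mod 44552), so k ≡ 1341·22771 ≡ 17791 (mod 44552).
x = 4587 + 4917·17791 = 87482934.

87482934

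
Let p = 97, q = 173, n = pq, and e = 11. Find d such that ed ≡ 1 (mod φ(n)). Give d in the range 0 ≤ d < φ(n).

φ(n) = (p−1)(q−1) = 96·172 = 16512.
Need d with 11·d ≡ 1 (mod 16512). Apply the extended Euclidean algorithm:
16512 = 1501·11 + 1
11 = 11·1 + 0
Back-substitute:
1 = 16512 − 1501·11
So 11·(-1501) ≡ 1 (mod 16512), hence d ≡ -1501 ≡ 15011 (mod 16512).

15011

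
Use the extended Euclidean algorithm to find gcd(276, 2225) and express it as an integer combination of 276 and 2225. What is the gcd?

Repeated division:
2225 = 8·276 + 17
276 = 16·17 + 4
17 = 4·4 + 1
4 = 4·1 + 0
gcd(276, 2225) = 1.
Back-substituting:
1 = 17 − 4·4
1 = −4·276 + 65·17
1 = 65·2225 − 524·276
So 1 = (65)·2225 + (-524)·276.

1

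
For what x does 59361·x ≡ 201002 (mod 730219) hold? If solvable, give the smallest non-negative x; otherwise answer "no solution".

First find gcd(59361, 730219):
730219 = 12·59361 + 17887
59361 = 3·17887 + 5700
17887 = 3·5700 + 787
5700 = 7·787 + 191
787 = 4·191 + 23
191 = 8·23 + 7
23 = 3·7 + 2
7 = 3·2 + 1
2 = 2·1 + 0
gcd = 1, so a unique solution mod 730219 exists.
Back-substitute for the Bézout coefficients:
1 = 7 − 3·2
1 = −3·23 + 10·7
1 = 10·191 − 83·23
1 = −83·787 + 342·191
1 = 342·5700 − 2477·787
1 = −2477·17887 + 7773·5700
1 = 7773·59361 − 25796·17887
1 = −25796·730219 + 317325·59361
So 59361·(317325) ≡ 1 (mod 730219), giving 59361⁻¹ ≡ 317325.
x ≡ 59361⁻¹·201002 ≡ 317325·201002 ≡ 520657 (mod 730219).

520657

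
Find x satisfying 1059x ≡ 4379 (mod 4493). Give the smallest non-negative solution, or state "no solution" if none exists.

3271

First find gcd(1059, 4493):
4493 = 4*1059 + 257
1059 = 4*257 + 31
257 = 8*31 + 9
31 = 3*9 + 4
9 = 2*4 + 1
4 = 4*1 + 0
gcd = 1, so a unique solution mod 4493 exists.
Back-substitute for the Bézout coefficients:
1 = 9 − 2·4
1 = −2·31 + 7·9
1 = 7·257 − 58·31
1 = −58·1059 + 239·257
1 = 239·4493 − 1014·1059
So 1059·(-1014) ≡ 1 (mod 4493), giving 1059⁻¹ ≡ 3479.
x ≡ 1059⁻¹·4379 ≡ 3479·4379 ≡ 3271 (mod 4493).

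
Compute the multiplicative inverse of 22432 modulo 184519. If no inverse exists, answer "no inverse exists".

gcd(184519, 22432) by repeated division:
184519 = 8×22432 + 5063
22432 = 4×5063 + 2180
5063 = 2×2180 + 703
2180 = 3×703 + 71
703 = 9×71 + 64
71 = 1×64 + 7
64 = 9×7 + 1
7 = 7×1 + 0
Since gcd(22432, 184519) = 1, back-substitute to write 1 as a combination:
1 = 64 − 9·7
1 = −9·71 + 10·64
1 = 10·703 − 99·71
1 = −99·2180 + 307·703
1 = 307·5063 − 713·2180
1 = −713·22432 + 3159·5063
1 = 3159·184519 − 25985·22432
So 22432·(-25985) ≡ 1 (mod 184519), and -25985 ≡ 158534 (mod 184519).

158534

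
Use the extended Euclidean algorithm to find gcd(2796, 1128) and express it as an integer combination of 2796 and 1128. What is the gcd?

12

Repeated division:
2796 = 2·1128 + 540
1128 = 2·540 + 48
540 = 11·48 + 12
48 = 4·12 + 0
gcd(2796, 1128) = 12.
Working backward:
12 = 540 − 11·48
12 = −11·1128 + 23·540
12 = 23·2796 − 57·1128
So 12 = (23)·2796 + (-57)·1128.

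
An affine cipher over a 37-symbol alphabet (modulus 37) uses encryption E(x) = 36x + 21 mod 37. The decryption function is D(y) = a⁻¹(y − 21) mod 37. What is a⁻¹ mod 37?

Run Euclid on (37, 36):
37 = 1·36 + 1
36 = 36·1 + 0
The gcd is 1. Working backward:
1 = 37 − 36
Hence 36⁻¹ ≡ -1 ≡ 36 (mod 37).

36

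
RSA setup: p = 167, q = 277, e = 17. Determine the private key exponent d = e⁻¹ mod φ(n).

43121

φ(n) = (p−1)(q−1) = 166·276 = 45816.
Need d with 17·d ≡ 1 (mod 45816). Apply the extended Euclidean algorithm:
45816 = 2695×17 + 1
17 = 17×1 + 0
Back-substitute:
1 = 45816 − 2695·17
So 17·(-2695) ≡ 1 (mod 45816), hence d ≡ -2695 ≡ 43121 (mod 45816).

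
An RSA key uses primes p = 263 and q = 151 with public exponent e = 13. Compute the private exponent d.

φ(n) = (p−1)(q−1) = 262·150 = 39300.
Need d with 13·d ≡ 1 (mod 39300). Apply the extended Euclidean algorithm:
39300 = 3023·13 + 1
13 = 13·1 + 0
Back-substitute:
1 = 39300 − 3023·13
So 13·(-3023) ≡ 1 (mod 39300), hence d ≡ -3023 ≡ 36277 (mod 39300).

36277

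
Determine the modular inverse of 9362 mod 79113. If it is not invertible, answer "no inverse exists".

Apply the Euclidean algorithm to 79113 and 9362:
79113 = 8·9362 + 4217
9362 = 2·4217 + 928
4217 = 4·928 + 505
928 = 1·505 + 423
505 = 1·423 + 82
423 = 5·82 + 13
82 = 6·13 + 4
13 = 3·4 + 1
4 = 4·1 + 0
The gcd is 1. Working backward:
1 = 13 − 3·4
1 = −3·82 + 19·13
1 = 19·423 − 98·82
1 = −98·505 + 117·423
1 = 117·928 − 215·505
1 = −215·4217 + 977·928
1 = 977·9362 − 2169·4217
1 = −2169·79113 + 18329·9362
So 9362·18329 ≡ 1 (mod 79113).

18329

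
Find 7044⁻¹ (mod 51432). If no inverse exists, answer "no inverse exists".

Compute gcd(7044, 51432):
51432 = 7×7044 + 2124
7044 = 3×2124 + 672
2124 = 3×672 + 108
672 = 6×108 + 24
108 = 4×24 + 12
24 = 2×12 + 0
Since gcd = 12 > 1, 7044 is not a unit mod 51432.

no inverse exists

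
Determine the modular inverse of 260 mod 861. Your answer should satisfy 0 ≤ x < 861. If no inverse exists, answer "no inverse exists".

Extended Euclidean algorithm:
861 = 3*260 + 81
260 = 3*81 + 17
81 = 4*17 + 13
17 = 1*13 + 4
13 = 3*4 + 1
4 = 4*1 + 0
Since gcd(260, 861) = 1, back-substitute to write 1 as a combination:
1 = 13 − 3·4
1 = −3·17 + 4·13
1 = 4·81 − 19·17
1 = −19·260 + 61·81
1 = 61·861 − 202·260
Hence 260⁻¹ ≡ -202 ≡ 659 (mod 861).

659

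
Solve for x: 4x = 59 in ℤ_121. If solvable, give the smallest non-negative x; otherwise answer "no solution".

45

First find gcd(4, 121):
121 = 30·4 + 1
4 = 4·1 + 0
gcd = 1, so a unique solution mod 121 exists.
Back-substitute for the Bézout coefficients:
1 = 121 − 30·4
So 4·(-30) ≡ 1 (mod 121), giving 4⁻¹ ≡ 91.
x ≡ 4⁻¹·59 ≡ 91·59 ≡ 45 (mod 121).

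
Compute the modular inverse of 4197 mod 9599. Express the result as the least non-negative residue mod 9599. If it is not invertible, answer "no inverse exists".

gcd(9599, 4197) by repeated division:
9599 = 2*4197 + 1205
4197 = 3*1205 + 582
1205 = 2*582 + 41
582 = 14*41 + 8
41 = 5*8 + 1
8 = 8*1 + 0
Since gcd(4197, 9599) = 1, back-substitute to write 1 as a combination:
1 = 41 − 5·8
1 = −5·582 + 71·41
1 = 71·1205 − 147·582
1 = −147·4197 + 512·1205
1 = 512·9599 − 1171·4197
So 4197·(-1171) ≡ 1 (mod 9599), and -1171 ≡ 8428 (mod 9599).

8428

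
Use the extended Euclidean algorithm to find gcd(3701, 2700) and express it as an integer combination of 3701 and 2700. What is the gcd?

Euclidean algorithm:
3701 = 1·2700 + 1001
2700 = 2·1001 + 698
1001 = 1·698 + 303
698 = 2·303 + 92
303 = 3·92 + 27
92 = 3·27 + 11
27 = 2·11 + 5
11 = 2·5 + 1
5 = 5·1 + 0
gcd(3701, 2700) = 1.
Back-substituting:
1 = 11 − 2·5
1 = −2·27 + 5·11
1 = 5·92 − 17·27
1 = −17·303 + 56·92
1 = 56·698 − 129·303
1 = −129·1001 + 185·698
1 = 185·2700 − 499·1001
1 = −499·3701 + 684·2700
So 1 = (-499)·3701 + (684)·2700.

1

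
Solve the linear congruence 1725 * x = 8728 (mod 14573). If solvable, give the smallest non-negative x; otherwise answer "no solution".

4981

First find gcd(1725, 14573):
14573 = 8·1725 + 773
1725 = 2·773 + 179
773 = 4·179 + 57
179 = 3·57 + 8
57 = 7·8 + 1
8 = 8·1 + 0
gcd = 1, so a unique solution mod 14573 exists.
Back-substitute for the Bézout coefficients:
1 = 57 − 7·8
1 = −7·179 + 22·57
1 = 22·773 − 95·179
1 = −95·1725 + 212·773
1 = 212·14573 − 1791·1725
So 1725·(-1791) ≡ 1 (mod 14573), giving 1725⁻¹ ≡ 12782.
x ≡ 1725⁻¹·8728 ≡ 12782·8728 ≡ 4981 (mod 14573).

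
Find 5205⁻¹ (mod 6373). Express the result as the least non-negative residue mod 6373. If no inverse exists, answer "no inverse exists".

4436

Apply the Euclidean algorithm to 6373 and 5205:
6373 = 1·5205 + 1168
5205 = 4·1168 + 533
1168 = 2·533 + 102
533 = 5·102 + 23
102 = 4·23 + 10
23 = 2·10 + 3
10 = 3·3 + 1
3 = 3·1 + 0
Since gcd(5205, 6373) = 1, back-substitute to write 1 as a combination:
1 = 10 − 3·3
1 = −3·23 + 7·10
1 = 7·102 − 31·23
1 = −31·533 + 162·102
1 = 162·1168 − 355·533
1 = −355·5205 + 1582·1168
1 = 1582·6373 − 1937·5205
Hence 5205⁻¹ ≡ -1937 ≡ 4436 (mod 6373).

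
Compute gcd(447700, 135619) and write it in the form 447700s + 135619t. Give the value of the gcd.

Apply Euclid's algorithm to 447700 and 135619:
447700 = 3×135619 + 40843
135619 = 3×40843 + 13090
40843 = 3×13090 + 1573
13090 = 8×1573 + 506
1573 = 3×506 + 55
506 = 9×55 + 11
55 = 5×11 + 0
gcd(447700, 135619) = 11.
Working backward:
11 = 506 − 9·55
11 = −9·1573 + 28·506
11 = 28·13090 − 233·1573
11 = −233·40843 + 727·13090
11 = 727·135619 − 2414·40843
11 = −2414·447700 + 7969·135619
So 11 = (-2414)·447700 + (7969)·135619.

11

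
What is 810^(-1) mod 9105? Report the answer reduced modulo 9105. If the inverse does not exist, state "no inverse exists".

no inverse exists

Euclidean algorithm on 9105, 810:
9105 = 11*810 + 195
810 = 4*195 + 30
195 = 6*30 + 15
30 = 2*15 + 0
Since gcd = 15 > 1, 810 is not a unit mod 9105.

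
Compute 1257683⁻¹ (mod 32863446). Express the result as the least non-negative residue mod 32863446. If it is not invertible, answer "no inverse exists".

Euclidean algorithm on 32863446, 1257683:
32863446 = 26*1257683 + 163688
1257683 = 7*163688 + 111867
163688 = 1*111867 + 51821
111867 = 2*51821 + 8225
51821 = 6*8225 + 2471
8225 = 3*2471 + 812
2471 = 3*812 + 35
812 = 23*35 + 7
35 = 5*7 + 0
gcd(1257683, 32863446) = 7 ≠ 1, so 1257683 has no multiplicative inverse modulo 32863446.

no inverse exists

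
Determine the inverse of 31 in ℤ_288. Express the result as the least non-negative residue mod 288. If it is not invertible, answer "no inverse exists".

Apply the Euclidean algorithm to 288 and 31:
288 = 9*31 + 9
31 = 3*9 + 4
9 = 2*4 + 1
4 = 4*1 + 0
The gcd is 1. Working backward:
1 = 9 − 2·4
1 = −2·31 + 7·9
1 = 7·288 − 65·31
Hence 31⁻¹ ≡ -65 ≡ 223 (mod 288).

223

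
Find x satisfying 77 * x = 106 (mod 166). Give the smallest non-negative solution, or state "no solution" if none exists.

First find gcd(77, 166):
166 = 2·77 + 12
77 = 6·12 + 5
12 = 2·5 + 2
5 = 2·2 + 1
2 = 2·1 + 0
gcd = 1, so a unique solution mod 166 exists.
Back-substitute for the Bézout coefficients:
1 = 5 − 2·2
1 = −2·12 + 5·5
1 = 5·77 − 32·12
1 = −32·166 + 69·77
So 77·(69) ≡ 1 (mod 166), giving 77⁻¹ ≡ 69.
x ≡ 77⁻¹·106 ≡ 69·106 ≡ 10 (mod 166).

10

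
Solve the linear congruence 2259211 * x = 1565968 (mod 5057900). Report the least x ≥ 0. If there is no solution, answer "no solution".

First find gcd(2259211, 5057900):
5057900 = 2×2259211 + 539478
2259211 = 4×539478 + 101299
539478 = 5×101299 + 32983
101299 = 3×32983 + 2350
32983 = 14×2350 + 83
2350 = 28×83 + 26
83 = 3×26 + 5
26 = 5×5 + 1
5 = 5×1 + 0
gcd = 1, so a unique solution mod 5057900 exists.
Back-substitute for the Bézout coefficients:
1 = 26 − 5·5
1 = −5·83 + 16·26
1 = 16·2350 − 453·83
1 = −453·32983 + 6358·2350
1 = 6358·101299 − 19527·32983
1 = −19527·539478 + 103993·101299
1 = 103993·2259211 − 435499·539478
1 = −435499·5057900 + 974991·2259211
So 2259211·(974991) ≡ 1 (mod 5057900), giving 2259211⁻¹ ≡ 974991.
x ≡ 2259211⁻¹·1565968 ≡ 974991·1565968 ≡ 1722788 (mod 5057900).

1722788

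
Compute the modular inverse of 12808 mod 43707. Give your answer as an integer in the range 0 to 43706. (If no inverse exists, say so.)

gcd(43707, 12808) by repeated division:
43707 = 3×12808 + 5283
12808 = 2×5283 + 2242
5283 = 2×2242 + 799
2242 = 2×799 + 644
799 = 1×644 + 155
644 = 4×155 + 24
155 = 6×24 + 11
24 = 2×11 + 2
11 = 5×2 + 1
2 = 2×1 + 0
The gcd is 1. Working backward:
1 = 11 − 5·2
1 = −5·24 + 11·11
1 = 11·155 − 71·24
1 = −71·644 + 295·155
1 = 295·799 − 366·644
1 = −366·2242 + 1027·799
1 = 1027·5283 − 2420·2242
1 = −2420·12808 + 5867·5283
1 = 5867·43707 − 20021·12808
Hence 12808⁻¹ ≡ -20021 ≡ 23686 (mod 43707).

23686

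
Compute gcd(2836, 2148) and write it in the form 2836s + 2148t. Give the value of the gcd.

Euclidean algorithm:
2836 = 1*2148 + 688
2148 = 3*688 + 84
688 = 8*84 + 16
84 = 5*16 + 4
16 = 4*4 + 0
gcd(2836, 2148) = 4.
Working backward:
4 = 84 − 5·16
4 = −5·688 + 41·84
4 = 41·2148 − 128·688
4 = −128·2836 + 169·2148
So 4 = (-128)·2836 + (169)·2148.

4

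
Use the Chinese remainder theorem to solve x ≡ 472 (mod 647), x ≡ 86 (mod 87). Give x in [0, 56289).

Write x = 472 + 647·k. Then 647·k ≡ 86 − 472 ≡ 49 (mod 87).
Need 647⁻¹ mod 87. Extended Euclid on (87, 38):
87 = 2·38 + 11
38 = 3·11 + 5
11 = 2·5 + 1
5 = 5·1 + 0
Back-substitute:
1 = 11 − 2·5
1 = −2·38 + 7·11
1 = 7·87 − 16·38
647⁻¹ ≡ 71 (mod 87), so k ≡ 71·49 ≡ 86 (mod 87).
x = 472 + 647·86 = 56114.

56114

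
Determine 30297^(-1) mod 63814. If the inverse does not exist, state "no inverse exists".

gcd(63814, 30297) by repeated division:
63814 = 2*30297 + 3220
30297 = 9*3220 + 1317
3220 = 2*1317 + 586
1317 = 2*586 + 145
586 = 4*145 + 6
145 = 24*6 + 1
6 = 6*1 + 0
Since gcd(30297, 63814) = 1, back-substitute to write 1 as a combination:
1 = 145 − 24·6
1 = −24·586 + 97·145
1 = 97·1317 − 218·586
1 = −218·3220 + 533·1317
1 = 533·30297 − 5015·3220
1 = −5015·63814 + 10563·30297
So 30297·10563 ≡ 1 (mod 63814).

10563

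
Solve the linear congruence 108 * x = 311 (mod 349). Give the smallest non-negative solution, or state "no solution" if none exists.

First find gcd(108, 349):
349 = 3×108 + 25
108 = 4×25 + 8
25 = 3×8 + 1
8 = 8×1 + 0
gcd = 1, so a unique solution mod 349 exists.
Back-substitute for the Bézout coefficients:
1 = 25 − 3·8
1 = −3·108 + 13·25
1 = 13·349 − 42·108
So 108·(-42) ≡ 1 (mod 349), giving 108⁻¹ ≡ 307.
x ≡ 108⁻¹·311 ≡ 307·311 ≡ 200 (mod 349).

200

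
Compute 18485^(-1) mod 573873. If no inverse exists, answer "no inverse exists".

Run Euclid on (573873, 18485):
573873 = 31*18485 + 838
18485 = 22*838 + 49
838 = 17*49 + 5
49 = 9*5 + 4
5 = 1*4 + 1
4 = 4*1 + 0
Since gcd(18485, 573873) = 1, back-substitute to write 1 as a combination:
1 = 5 − 4
1 = −49 + 10·5
1 = 10·838 − 171·49
1 = −171·18485 + 3772·838
1 = 3772·573873 − 117103·18485
Hence 18485⁻¹ ≡ -117103 ≡ 456770 (mod 573873).

456770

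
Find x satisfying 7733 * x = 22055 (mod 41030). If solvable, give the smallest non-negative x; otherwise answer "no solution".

1775

First find gcd(7733, 41030):
41030 = 5×7733 + 2365
7733 = 3×2365 + 638
2365 = 3×638 + 451
638 = 1×451 + 187
451 = 2×187 + 77
187 = 2×77 + 33
77 = 2×33 + 11
33 = 3×11 + 0
gcd = 11 and 11 | 22055, so solutions exist. Divide through by 11: 703x ≡ 2005 (mod 3730).
Now find 703⁻¹ mod 3730:
3730 = 5×703 + 215
703 = 3×215 + 58
215 = 3×58 + 41
58 = 1×41 + 17
41 = 2×17 + 7
17 = 2×7 + 3
7 = 2×3 + 1
3 = 3×1 + 0
Back-substitute:
1 = 7 − 2·3
1 = −2·17 + 5·7
1 = 5·41 − 12·17
1 = −12·58 + 17·41
1 = 17·215 − 63·58
1 = −63·703 + 206·215
1 = 206·3730 − 1093·703
So 703·(-1093) ≡ 1 (mod 3730), i.e. 703⁻¹ ≡ 2637.
Then x ≡ 2637·2005 ≡ 1775 (mod 3730); the smallest non-negative solution is x = 1775.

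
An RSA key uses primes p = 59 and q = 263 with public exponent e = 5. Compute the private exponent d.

φ(n) = (p−1)(q−1) = 58·262 = 15196.
Need d with 5·d ≡ 1 (mod 15196). Apply the extended Euclidean algorithm:
15196 = 3039*5 + 1
5 = 5*1 + 0
Back-substitute:
1 = 15196 − 3039·5
So 5·(-3039) ≡ 1 (mod 15196), hence d ≡ -3039 ≡ 12157 (mod 15196).

12157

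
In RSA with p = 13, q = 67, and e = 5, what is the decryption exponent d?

317

φ(n) = (p−1)(q−1) = 12·66 = 792.
Need d with 5·d ≡ 1 (mod 792). Apply the extended Euclidean algorithm:
792 = 158×5 + 2
5 = 2×2 + 1
2 = 2×1 + 0
Back-substitute:
1 = 5 − 2·2
1 = −2·792 + 317·5
So 5·317 ≡ 1 (mod 792), hence d = 317.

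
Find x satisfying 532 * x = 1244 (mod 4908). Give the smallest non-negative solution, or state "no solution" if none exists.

602

First find gcd(532, 4908):
4908 = 9·532 + 120
532 = 4·120 + 52
120 = 2·52 + 16
52 = 3·16 + 4
16 = 4·4 + 0
gcd = 4 and 4 | 1244, so solutions exist. Divide through by 4: 133x ≡ 311 (mod 1227).
Now find 133⁻¹ mod 1227:
1227 = 9*133 + 30
133 = 4*30 + 13
30 = 2*13 + 4
13 = 3*4 + 1
4 = 4*1 + 0
Back-substitute:
1 = 13 − 3·4
1 = −3·30 + 7·13
1 = 7·133 − 31·30
1 = −31·1227 + 286·133
So 133⁻¹ ≡ 286 (mod 1227).
Then x ≡ 286·311 ≡ 602 (mod 1227); the smallest non-negative solution is x = 602.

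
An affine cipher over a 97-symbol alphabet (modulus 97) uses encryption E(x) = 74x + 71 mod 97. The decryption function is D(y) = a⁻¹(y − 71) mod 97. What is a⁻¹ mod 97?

59

gcd(97, 74) by repeated division:
97 = 1·74 + 23
74 = 3·23 + 5
23 = 4·5 + 3
5 = 1·3 + 2
3 = 1·2 + 1
2 = 2·1 + 0
Since gcd(74, 97) = 1, back-substitute to write 1 as a combination:
1 = 3 − 2
1 = −5 + 2·3
1 = 2·23 − 9·5
1 = −9·74 + 29·23
1 = 29·97 − 38·74
So 74·(-38) ≡ 1 (mod 97), and -38 ≡ 59 (mod 97).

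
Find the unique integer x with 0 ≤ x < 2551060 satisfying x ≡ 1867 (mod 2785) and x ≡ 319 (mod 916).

781667

Write x = 1867 + 2785·k. Then 2785·k ≡ 319 − 1867 ≡ 284 (mod 916).
Need 2785⁻¹ mod 916. Extended Euclid on (916, 37):
916 = 24·37 + 28
37 = 1·28 + 9
28 = 3·9 + 1
9 = 9·1 + 0
Back-substitute:
1 = 28 − 3·9
1 = −3·37 + 4·28
1 = 4·916 − 99·37
2785⁻¹ ≡ 817 (mod 916), so k ≡ 817·284 ≡ 280 (mod 916).
x = 1867 + 2785·280 = 781667.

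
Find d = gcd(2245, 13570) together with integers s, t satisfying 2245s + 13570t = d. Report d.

5

Euclidean algorithm:
13570 = 6*2245 + 100
2245 = 22*100 + 45
100 = 2*45 + 10
45 = 4*10 + 5
10 = 2*5 + 0
gcd(2245, 13570) = 5.
Express as a combination:
5 = 45 − 4·10
5 = −4·100 + 9·45
5 = 9·2245 − 202·100
5 = −202·13570 + 1221·2245
So 5 = (-202)·13570 + (1221)·2245.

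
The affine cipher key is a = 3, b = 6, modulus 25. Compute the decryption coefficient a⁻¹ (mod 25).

Run Euclid on (25, 3):
25 = 8*3 + 1
3 = 3*1 + 0
Since gcd(3, 25) = 1, back-substitute to write 1 as a combination:
1 = 25 − 8·3
Hence 3⁻¹ ≡ -8 ≡ 17 (mod 25).

17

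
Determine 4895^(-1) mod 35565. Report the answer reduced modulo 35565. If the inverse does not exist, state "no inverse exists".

no inverse exists

Compute gcd(4895, 35565):
35565 = 7*4895 + 1300
4895 = 3*1300 + 995
1300 = 1*995 + 305
995 = 3*305 + 80
305 = 3*80 + 65
80 = 1*65 + 15
65 = 4*15 + 5
15 = 3*5 + 0
The gcd is 5, not 1, hence no inverse exists.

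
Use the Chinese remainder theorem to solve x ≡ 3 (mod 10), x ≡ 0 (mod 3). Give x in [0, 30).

3

Write x = 3 + 10·k. Then 10·k ≡ 0 − 3 ≡ 0 (mod 3).
Need 10⁻¹ mod 3. Extended Euclid on (3, 1):
3 = 3*1 + 0
10⁻¹ ≡ 1 (mod 3), so k ≡ 1·0 ≡ 0 (mod 3).
x = 3 + 10·0 = 3.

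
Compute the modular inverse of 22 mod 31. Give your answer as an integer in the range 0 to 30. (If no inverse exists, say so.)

24

Extended Euclidean algorithm:
31 = 1·22 + 9
22 = 2·9 + 4
9 = 2·4 + 1
4 = 4·1 + 0
The gcd is 1. Working backward:
1 = 9 − 2·4
1 = −2·22 + 5·9
1 = 5·31 − 7·22
Hence 22⁻¹ ≡ -7 ≡ 24 (mod 31).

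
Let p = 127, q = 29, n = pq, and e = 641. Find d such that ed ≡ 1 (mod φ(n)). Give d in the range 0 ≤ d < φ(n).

φ(n) = (p−1)(q−1) = 126·28 = 3528.
Need d with 641·d ≡ 1 (mod 3528). Apply the extended Euclidean algorithm:
3528 = 5×641 + 323
641 = 1×323 + 318
323 = 1×318 + 5
318 = 63×5 + 3
5 = 1×3 + 2
3 = 1×2 + 1
2 = 2×1 + 0
Back-substitute:
1 = 3 − 2
1 = −5 + 2·3
1 = 2·318 − 127·5
1 = −127·323 + 129·318
1 = 129·641 − 256·323
1 = −256·3528 + 1409·641
So 641·1409 ≡ 1 (mod 3528), hence d = 1409.

1409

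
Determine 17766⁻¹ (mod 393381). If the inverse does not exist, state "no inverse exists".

no inverse exists

Compute gcd(17766, 393381):
393381 = 22*17766 + 2529
17766 = 7*2529 + 63
2529 = 40*63 + 9
63 = 7*9 + 0
The gcd is 9, not 1, hence no inverse exists.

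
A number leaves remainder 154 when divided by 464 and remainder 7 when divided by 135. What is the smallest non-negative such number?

26602

Write x = 154 + 464·k. Then 464·k ≡ 7 − 154 ≡ 123 (mod 135).
Need 464⁻¹ mod 135. Extended Euclid on (135, 59):
135 = 2×59 + 17
59 = 3×17 + 8
17 = 2×8 + 1
8 = 8×1 + 0
Back-substitute:
1 = 17 − 2·8
1 = −2·59 + 7·17
1 = 7·135 − 16·59
464⁻¹ ≡ 119 (mod 135), so k ≡ 119·123 ≡ 57 (mod 135).
x = 154 + 464·57 = 26602.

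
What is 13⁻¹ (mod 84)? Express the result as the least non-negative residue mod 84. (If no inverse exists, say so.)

Run Euclid on (84, 13):
84 = 6·13 + 6
13 = 2·6 + 1
6 = 6·1 + 0
Since gcd(13, 84) = 1, back-substitute to write 1 as a combination:
1 = 13 − 2·6
1 = −2·84 + 13·13
So 13·13 ≡ 1 (mod 84).

13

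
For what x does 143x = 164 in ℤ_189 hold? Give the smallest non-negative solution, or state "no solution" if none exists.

First find gcd(143, 189):
189 = 1*143 + 46
143 = 3*46 + 5
46 = 9*5 + 1
5 = 5*1 + 0
gcd = 1, so a unique solution mod 189 exists.
Back-substitute for the Bézout coefficients:
1 = 46 − 9·5
1 = −9·143 + 28·46
1 = 28·189 − 37·143
So 143·(-37) ≡ 1 (mod 189), giving 143⁻¹ ≡ 152.
x ≡ 143⁻¹·164 ≡ 152·164 ≡ 169 (mod 189).

169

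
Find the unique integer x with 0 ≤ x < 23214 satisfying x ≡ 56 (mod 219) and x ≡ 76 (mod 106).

3998

Write x = 56 + 219·k. Then 219·k ≡ 76 − 56 ≡ 20 (mod 106).
Need 219⁻¹ mod 106. Extended Euclid on (106, 7):
106 = 15·7 + 1
7 = 7·1 + 0
Back-substitute:
1 = 106 − 15·7
219⁻¹ ≡ 91 (mod 106), so k ≡ 91·20 ≡ 18 (mod 106).
x = 56 + 219·18 = 3998.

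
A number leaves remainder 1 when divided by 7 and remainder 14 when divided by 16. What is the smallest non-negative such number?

78

Write x = 1 + 7·k. Then 7·k ≡ 14 − 1 ≡ 13 (mod 16).
Need 7⁻¹ mod 16. Extended Euclid on (16, 7):
16 = 2*7 + 2
7 = 3*2 + 1
2 = 2*1 + 0
Back-substitute:
1 = 7 − 3·2
1 = −3·16 + 7·7
7⁻¹ ≡ 7 (mod 16), so k ≡ 7·13 ≡ 11 (mod 16).
x = 1 + 7·11 = 78.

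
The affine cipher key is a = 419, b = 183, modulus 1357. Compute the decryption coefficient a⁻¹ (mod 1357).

Run Euclid on (1357, 419):
1357 = 3·419 + 100
419 = 4·100 + 19
100 = 5·19 + 5
19 = 3·5 + 4
5 = 1·4 + 1
4 = 4·1 + 0
gcd = 1, so the inverse exists. Back-substitute:
1 = 5 − 4
1 = −19 + 4·5
1 = 4·100 − 21·19
1 = −21·419 + 88·100
1 = 88·1357 − 285·419
Thus 419·(-285) ≡ 1 (mod 1357); reducing, -285 mod 1357 = 1072.

1072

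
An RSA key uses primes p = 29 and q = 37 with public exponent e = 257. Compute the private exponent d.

φ(n) = (p−1)(q−1) = 28·36 = 1008.
Need d with 257·d ≡ 1 (mod 1008). Apply the extended Euclidean algorithm:
1008 = 3·257 + 237
257 = 1·237 + 20
237 = 11·20 + 17
20 = 1·17 + 3
17 = 5·3 + 2
3 = 1·2 + 1
2 = 2·1 + 0
Back-substitute:
1 = 3 − 2
1 = −17 + 6·3
1 = 6·20 − 7·17
1 = −7·237 + 83·20
1 = 83·257 − 90·237
1 = −90·1008 + 353·257
So 257·353 ≡ 1 (mod 1008), hence d = 353.

353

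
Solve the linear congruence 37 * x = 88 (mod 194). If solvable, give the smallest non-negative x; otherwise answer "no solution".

102

First find gcd(37, 194):
194 = 5*37 + 9
37 = 4*9 + 1
9 = 9*1 + 0
gcd = 1, so a unique solution mod 194 exists.
Back-substitute for the Bézout coefficients:
1 = 37 − 4·9
1 = −4·194 + 21·37
So 37·(21) ≡ 1 (mod 194), giving 37⁻¹ ≡ 21.
x ≡ 37⁻¹·88 ≡ 21·88 ≡ 102 (mod 194).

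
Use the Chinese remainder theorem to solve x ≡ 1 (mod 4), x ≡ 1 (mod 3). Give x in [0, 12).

Write x = 1 + 4·k. Then 4·k ≡ 1 − 1 ≡ 0 (mod 3).
Need 4⁻¹ mod 3. Extended Euclid on (3, 1):
3 = 3·1 + 0
4⁻¹ ≡ 1 (mod 3), so k ≡ 1·0 ≡ 0 (mod 3).
x = 1 + 4·0 = 1.

1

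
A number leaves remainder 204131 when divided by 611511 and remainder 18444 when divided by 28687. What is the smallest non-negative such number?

1851247928

Write x = 204131 + 611511·k. Then 611511·k ≡ 18444 − 204131 ≡ 15122 (mod 28687).
Need 611511⁻¹ mod 28687. Extended Euclid on (28687, 9084):
28687 = 3·9084 + 1435
9084 = 6·1435 + 474
1435 = 3·474 + 13
474 = 36·13 + 6
13 = 2·6 + 1
6 = 6·1 + 0
Back-substitute:
1 = 13 − 2·6
1 = −2·474 + 73·13
1 = 73·1435 − 221·474
1 = −221·9084 + 1399·1435
1 = 1399·28687 − 4418·9084
611511⁻¹ ≡ 24269 (mod 28687), so k ≡ 24269·15122 ≡ 3027 (mod 28687).
x = 204131 + 611511·3027 = 1851247928.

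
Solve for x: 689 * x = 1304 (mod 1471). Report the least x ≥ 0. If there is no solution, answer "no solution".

First find gcd(689, 1471):
1471 = 2*689 + 93
689 = 7*93 + 38
93 = 2*38 + 17
38 = 2*17 + 4
17 = 4*4 + 1
4 = 4*1 + 0
gcd = 1, so a unique solution mod 1471 exists.
Back-substitute for the Bézout coefficients:
1 = 17 − 4·4
1 = −4·38 + 9·17
1 = 9·93 − 22·38
1 = −22·689 + 163·93
1 = 163·1471 − 348·689
So 689·(-348) ≡ 1 (mod 1471), giving 689⁻¹ ≡ 1123.
x ≡ 689⁻¹·1304 ≡ 1123·1304 ≡ 747 (mod 1471).

747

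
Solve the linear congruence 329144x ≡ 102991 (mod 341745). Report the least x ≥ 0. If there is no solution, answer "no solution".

First find gcd(329144, 341745):
341745 = 1×329144 + 12601
329144 = 26×12601 + 1518
12601 = 8×1518 + 457
1518 = 3×457 + 147
457 = 3×147 + 16
147 = 9×16 + 3
16 = 5×3 + 1
3 = 3×1 + 0
gcd = 1, so a unique solution mod 341745 exists.
Back-substitute for the Bézout coefficients:
1 = 16 − 5·3
1 = −5·147 + 46·16
1 = 46·457 − 143·147
1 = −143·1518 + 475·457
1 = 475·12601 − 3943·1518
1 = −3943·329144 + 102993·12601
1 = 102993·341745 − 106936·329144
So 329144·(-106936) ≡ 1 (mod 341745), giving 329144⁻¹ ≡ 234809.
x ≡ 329144⁻¹·102991 ≡ 234809·102991 ≡ 312284 (mod 341745).

312284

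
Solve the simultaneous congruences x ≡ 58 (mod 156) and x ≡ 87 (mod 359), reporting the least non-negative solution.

32038

Write x = 58 + 156·k. Then 156·k ≡ 87 − 58 ≡ 29 (mod 359).
Need 156⁻¹ mod 359. Extended Euclid on (359, 156):
359 = 2×156 + 47
156 = 3×47 + 15
47 = 3×15 + 2
15 = 7×2 + 1
2 = 2×1 + 0
Back-substitute:
1 = 15 − 7·2
1 = −7·47 + 22·15
1 = 22·156 − 73·47
1 = −73·359 + 168·156
156⁻¹ ≡ 168 (mod 359), so k ≡ 168·29 ≡ 205 (mod 359).
x = 58 + 156·205 = 32038.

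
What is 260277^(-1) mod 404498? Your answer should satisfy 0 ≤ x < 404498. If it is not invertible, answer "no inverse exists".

391515

Extended Euclidean algorithm:
404498 = 1·260277 + 144221
260277 = 1·144221 + 116056
144221 = 1·116056 + 28165
116056 = 4·28165 + 3396
28165 = 8·3396 + 997
3396 = 3·997 + 405
997 = 2·405 + 187
405 = 2·187 + 31
187 = 6·31 + 1
31 = 31·1 + 0
The gcd is 1. Working backward:
1 = 187 − 6·31
1 = −6·405 + 13·187
1 = 13·997 − 32·405
1 = −32·3396 + 109·997
1 = 109·28165 − 904·3396
1 = −904·116056 + 3725·28165
1 = 3725·144221 − 4629·116056
1 = −4629·260277 + 8354·144221
1 = 8354·404498 − 12983·260277
Hence 260277⁻¹ ≡ -12983 ≡ 391515 (mod 404498).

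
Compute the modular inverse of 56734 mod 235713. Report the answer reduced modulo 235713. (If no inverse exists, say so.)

24949

Run Euclid on (235713, 56734):
235713 = 4·56734 + 8777
56734 = 6·8777 + 4072
8777 = 2·4072 + 633
4072 = 6·633 + 274
633 = 2·274 + 85
274 = 3·85 + 19
85 = 4·19 + 9
19 = 2·9 + 1
9 = 9·1 + 0
Since gcd(56734, 235713) = 1, back-substitute to write 1 as a combination:
1 = 19 − 2·9
1 = −2·85 + 9·19
1 = 9·274 − 29·85
1 = −29·633 + 67·274
1 = 67·4072 − 431·633
1 = −431·8777 + 929·4072
1 = 929·56734 − 6005·8777
1 = −6005·235713 + 24949·56734
So 56734·24949 ≡ 1 (mod 235713).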